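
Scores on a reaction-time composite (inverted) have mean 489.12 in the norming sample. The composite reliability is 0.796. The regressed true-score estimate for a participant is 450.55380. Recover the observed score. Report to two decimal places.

440.67

T̂ = ρX + (1 − ρ)μ  ⇒  X = (T̂ − (1 − ρ)μ) / ρ
X = (450.55380 − 0.204 × 489.12) / 0.796 = (450.55380 − 99.78048) / 0.796 = 350.77332 / 0.796 = 440.6700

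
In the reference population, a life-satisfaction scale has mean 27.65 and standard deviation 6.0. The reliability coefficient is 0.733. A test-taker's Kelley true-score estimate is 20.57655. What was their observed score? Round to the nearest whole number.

18

T̂ = ρX + (1 − ρ)μ  ⇒  X = (T̂ − (1 − ρ)μ) / ρ
X = (20.57655 − 0.267 × 27.65) / 0.733 = (20.57655 − 7.38255) / 0.733 = 13.19400 / 0.733 = 18.00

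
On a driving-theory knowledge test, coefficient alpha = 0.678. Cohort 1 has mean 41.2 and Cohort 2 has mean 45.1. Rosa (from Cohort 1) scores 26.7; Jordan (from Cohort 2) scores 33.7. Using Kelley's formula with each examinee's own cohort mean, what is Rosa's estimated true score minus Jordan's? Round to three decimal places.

T̂_Rosa = 0.678(26.7) + 0.322(41.2) = 31.36900
T̂_Jordan = 0.678(33.7) + 0.322(45.1) = 37.37080
Difference = 31.36900 − 37.37080 = -6.00180

-6.002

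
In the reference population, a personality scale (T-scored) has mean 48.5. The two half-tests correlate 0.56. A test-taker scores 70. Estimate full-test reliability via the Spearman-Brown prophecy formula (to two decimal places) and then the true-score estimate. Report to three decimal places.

Spearman-Brown: ρ = 2r/(1 + r) = 2(0.56)/(1 + 0.56) = 1.120/1.56 = 0.7179 → 0.72
T̂ = 0.72(70) + 0.28(48.5) = 50.40 + 13.580 = 63.9800 → 63.980

63.980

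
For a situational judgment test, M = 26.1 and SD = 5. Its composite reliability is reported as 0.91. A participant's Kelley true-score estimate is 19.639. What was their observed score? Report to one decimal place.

T̂ = ρX + (1 − ρ)μ  ⇒  X = (T̂ − (1 − ρ)μ) / ρ
X = (19.639 − 0.09 × 26.1) / 0.91 = (19.639 − 2.349) / 0.91 = 17.290 / 0.91 = 19.000

19.0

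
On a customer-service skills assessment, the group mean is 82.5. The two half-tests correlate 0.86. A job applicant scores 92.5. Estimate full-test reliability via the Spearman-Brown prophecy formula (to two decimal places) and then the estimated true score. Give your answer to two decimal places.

Spearman-Brown: ρ = 2r/(1 + r) = 2(0.86)/(1 + 0.86) = 1.720/1.86 = 0.9247 → 0.92
Weight the observed score by reliability and the mean by (1 − reliability): T̂ = 0.92·92.5 + 0.08·82.5 = 85.100 + 6.600 = 91.700.

91.70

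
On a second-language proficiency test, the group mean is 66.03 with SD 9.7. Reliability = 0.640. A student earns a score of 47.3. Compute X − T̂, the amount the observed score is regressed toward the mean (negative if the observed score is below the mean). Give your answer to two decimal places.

Kelley's formula gives T̂ = 0.640·47.3 + 0.360·66.03 = 30.2720 + 23.77080 = 54.0428.
X − T̂ = 47.3 − 54.043 = -6.743 → -6.74

-6.74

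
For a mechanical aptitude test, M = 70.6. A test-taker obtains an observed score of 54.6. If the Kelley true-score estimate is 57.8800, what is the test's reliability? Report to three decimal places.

T̂ = ρX + (1 − ρ)μ  ⇒  T̂ − μ = ρ(X − μ)
ρ = (T̂ − μ)/(X − μ) = (57.8800 − 70.6) / (54.6 − 70.6) = -12.7200 / -16.0 = 0.79500

0.795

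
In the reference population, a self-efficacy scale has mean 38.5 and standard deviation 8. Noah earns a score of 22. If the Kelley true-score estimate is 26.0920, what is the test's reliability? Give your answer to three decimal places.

T̂ = ρX + (1 − ρ)μ  ⇒  T̂ − μ = ρ(X − μ)
ρ = (T̂ − μ)/(X − μ) = (26.0920 − 38.5) / (22 − 38.5) = -12.4080 / -16.5 = 0.75200

0.752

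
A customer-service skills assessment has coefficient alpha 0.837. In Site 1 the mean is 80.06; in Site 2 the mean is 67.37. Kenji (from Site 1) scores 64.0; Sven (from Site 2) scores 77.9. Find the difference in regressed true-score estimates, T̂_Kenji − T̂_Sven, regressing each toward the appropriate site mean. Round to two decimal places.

T̂_Kenji = 0.837(64.0) + 0.163(80.06) = 66.6178
T̂_Sven = 0.837(77.9) + 0.163(67.37) = 76.1836
Difference = 66.6178 − 76.1836 = -9.5658

-9.57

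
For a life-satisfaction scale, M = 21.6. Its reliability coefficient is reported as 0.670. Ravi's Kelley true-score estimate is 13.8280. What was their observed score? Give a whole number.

10

T̂ = ρX + (1 − ρ)μ  ⇒  X = (T̂ − (1 − ρ)μ) / ρ
X = (13.8280 − 0.330 × 21.6) / 0.670 = (13.8280 − 7.1280) / 0.670 = 6.7000 / 0.670 = 10.00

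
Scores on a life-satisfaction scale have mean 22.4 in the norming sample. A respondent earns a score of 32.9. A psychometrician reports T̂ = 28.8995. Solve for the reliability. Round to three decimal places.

T̂ = ρX + (1 − ρ)μ  ⇒  T̂ − μ = ρ(X − μ)
ρ = (T̂ − μ)/(X − μ) = (28.8995 − 22.4) / (32.9 − 22.4) = 6.4995 / 10.5 = 0.61900

0.619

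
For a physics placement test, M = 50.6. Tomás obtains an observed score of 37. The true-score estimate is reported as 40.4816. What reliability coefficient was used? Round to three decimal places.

T̂ = ρX + (1 − ρ)μ  ⇒  T̂ − μ = ρ(X − μ)
ρ = (T̂ − μ)/(X − μ) = (40.4816 − 50.6) / (37 − 50.6) = -10.1184 / -13.6 = 0.74400

0.744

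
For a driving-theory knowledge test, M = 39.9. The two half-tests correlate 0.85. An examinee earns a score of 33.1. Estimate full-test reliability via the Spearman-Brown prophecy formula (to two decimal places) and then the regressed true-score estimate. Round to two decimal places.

Spearman-Brown: ρ = 2r/(1 + r) = 2(0.85)/(1 + 0.85) = 1.700/1.85 = 0.9189 → 0.92
T̂ = ρX + (1 − ρ)μ
  = 0.92 × 33.1 + 0.08 × 39.9
  = 30.452 + 3.192
  = 33.644
  ≈ 33.64

33.64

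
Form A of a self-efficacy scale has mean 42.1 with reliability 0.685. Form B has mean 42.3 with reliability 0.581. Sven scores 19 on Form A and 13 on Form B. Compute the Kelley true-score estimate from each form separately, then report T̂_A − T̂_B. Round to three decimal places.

1.000

T̂_A = 0.685(19) + 0.315(42.1) = 26.27650
T̂_B = 0.581(13) + 0.419(42.3) = 25.27670
T̂_A − T̂_B = 0.99980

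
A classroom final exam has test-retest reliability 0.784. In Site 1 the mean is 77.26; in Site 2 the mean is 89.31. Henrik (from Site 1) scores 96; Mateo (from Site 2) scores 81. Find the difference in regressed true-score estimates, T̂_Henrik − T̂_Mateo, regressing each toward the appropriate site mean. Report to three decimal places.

9.157

T̂_Henrik = 0.784(96) + 0.216(77.26) = 91.95216
T̂_Mateo = 0.784(81) + 0.216(89.31) = 82.79496
Difference = 91.95216 − 82.79496 = 9.15720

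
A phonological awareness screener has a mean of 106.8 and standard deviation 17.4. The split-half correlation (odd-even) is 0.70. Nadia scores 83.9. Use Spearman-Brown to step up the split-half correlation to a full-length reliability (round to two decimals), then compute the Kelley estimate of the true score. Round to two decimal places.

Spearman-Brown: ρ = 2r/(1 + r) = 2(0.70)/(1 + 0.70) = 1.400/1.70 = 0.8235 → 0.82
Regress the observed score toward the mean by the unreliability: T̂ = 0.82·83.9 + 0.18·106.8 = 68.798 + 19.224 = 88.022.

88.02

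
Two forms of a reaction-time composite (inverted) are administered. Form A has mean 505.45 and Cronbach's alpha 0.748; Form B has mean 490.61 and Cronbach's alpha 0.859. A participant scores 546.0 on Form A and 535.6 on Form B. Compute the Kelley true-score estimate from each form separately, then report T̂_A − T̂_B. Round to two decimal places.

T̂_A = 0.748(546.0) + 0.252(505.45) = 535.7814
T̂_B = 0.859(535.6) + 0.141(490.61) = 529.2564
T̂_A − T̂_B = 6.5250

6.52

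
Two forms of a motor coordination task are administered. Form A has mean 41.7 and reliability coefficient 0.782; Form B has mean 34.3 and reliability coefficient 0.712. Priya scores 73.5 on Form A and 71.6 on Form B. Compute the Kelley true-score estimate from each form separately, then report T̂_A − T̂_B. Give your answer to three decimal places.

T̂_A = 0.782(73.5) + 0.218(41.7) = 66.56760
T̂_B = 0.712(71.6) + 0.288(34.3) = 60.85760
T̂_A − T̂_B = 5.71000

5.710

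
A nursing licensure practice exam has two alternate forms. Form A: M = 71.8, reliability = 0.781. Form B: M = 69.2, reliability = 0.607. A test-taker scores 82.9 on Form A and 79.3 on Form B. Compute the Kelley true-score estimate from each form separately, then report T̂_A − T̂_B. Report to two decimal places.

5.14

T̂_A = 0.781(82.9) + 0.219(71.8) = 80.4691
T̂_B = 0.607(79.3) + 0.393(69.2) = 75.3307
T̂_A − T̂_B = 5.1384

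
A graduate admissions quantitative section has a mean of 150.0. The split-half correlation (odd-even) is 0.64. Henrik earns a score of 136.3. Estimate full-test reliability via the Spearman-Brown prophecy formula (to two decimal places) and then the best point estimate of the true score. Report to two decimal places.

139.31

Spearman-Brown: ρ = 2r/(1 + r) = 2(0.64)/(1 + 0.64) = 1.280/1.64 = 0.7805 → 0.78
Regress the observed score toward the mean by the unreliability: T̂ = 0.78·136.3 + 0.22·150.0 = 106.314 + 33.000 = 139.314.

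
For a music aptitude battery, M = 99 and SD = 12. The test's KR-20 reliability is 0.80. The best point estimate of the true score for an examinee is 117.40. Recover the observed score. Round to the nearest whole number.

T̂ = ρX + (1 − ρ)μ  ⇒  X = (T̂ − (1 − ρ)μ) / ρ
X = (117.40 − 0.20 × 99) / 0.80 = (117.40 − 19.80) / 0.80 = 97.60 / 0.80 = 122.00

122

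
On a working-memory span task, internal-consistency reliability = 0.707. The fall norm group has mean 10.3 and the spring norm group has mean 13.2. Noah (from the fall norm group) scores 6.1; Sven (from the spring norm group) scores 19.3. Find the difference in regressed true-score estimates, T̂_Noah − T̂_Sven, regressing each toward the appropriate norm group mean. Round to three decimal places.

-10.182

T̂_Noah = 0.707(6.1) + 0.293(10.3) = 7.33060
T̂_Sven = 0.707(19.3) + 0.293(13.2) = 17.51270
Difference = 7.33060 − 17.51270 = -10.18210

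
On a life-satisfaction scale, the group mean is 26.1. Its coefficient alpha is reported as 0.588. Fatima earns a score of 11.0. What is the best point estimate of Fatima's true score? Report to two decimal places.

T̂ = 0.588(11.0) + 0.412(26.1) = 6.4680 + 10.7532 = 17.221 → 17.22

17.22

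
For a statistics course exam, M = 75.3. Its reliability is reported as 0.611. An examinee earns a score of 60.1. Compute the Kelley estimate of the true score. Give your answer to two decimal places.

66.01

T̂ = ρX + (1 − ρ)μ
  = 0.611 × 60.1 + 0.389 × 75.3
  = 36.7211 + 29.2917
  = 66.013
  ≈ 66.01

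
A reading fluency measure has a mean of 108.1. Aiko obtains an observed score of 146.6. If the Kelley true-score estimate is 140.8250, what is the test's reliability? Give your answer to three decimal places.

0.850

T̂ = ρX + (1 − ρ)μ  ⇒  T̂ − μ = ρ(X − μ)
ρ = (T̂ − μ)/(X − μ) = (140.8250 − 108.1) / (146.6 − 108.1) = 32.7250 / 38.5 = 0.85000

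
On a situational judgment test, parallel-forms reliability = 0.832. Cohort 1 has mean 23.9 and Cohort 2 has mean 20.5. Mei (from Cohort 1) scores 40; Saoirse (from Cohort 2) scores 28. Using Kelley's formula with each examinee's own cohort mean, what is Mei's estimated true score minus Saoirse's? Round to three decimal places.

10.555

T̂_Mei = 0.832(40) + 0.168(23.9) = 37.29520
T̂_Saoirse = 0.832(28) + 0.168(20.5) = 26.74000
Difference = 37.29520 − 26.74000 = 10.55520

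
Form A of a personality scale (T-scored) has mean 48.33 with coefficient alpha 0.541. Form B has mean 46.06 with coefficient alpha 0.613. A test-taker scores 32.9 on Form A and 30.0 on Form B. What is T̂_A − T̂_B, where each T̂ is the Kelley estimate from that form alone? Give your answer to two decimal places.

T̂_A = 0.541(32.9) + 0.459(48.33) = 39.9824
T̂_B = 0.613(30.0) + 0.387(46.06) = 36.2152
T̂_A − T̂_B = 3.7671

3.77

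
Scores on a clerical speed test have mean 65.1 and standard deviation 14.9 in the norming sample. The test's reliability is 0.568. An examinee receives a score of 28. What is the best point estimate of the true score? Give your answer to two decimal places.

T̂ = ρX + (1 − ρ)μ
  = 0.568 × 28 + 0.432 × 65.1
  = 15.904 + 28.1232
  = 44.027
  ≈ 44.03

44.03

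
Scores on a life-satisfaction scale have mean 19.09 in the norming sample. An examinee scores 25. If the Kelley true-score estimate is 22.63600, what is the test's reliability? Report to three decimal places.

T̂ = ρX + (1 − ρ)μ  ⇒  T̂ − μ = ρ(X − μ)
ρ = (T̂ − μ)/(X − μ) = (22.63600 − 19.09) / (25 − 19.09) = 3.54600 / 5.91 = 0.60000

0.600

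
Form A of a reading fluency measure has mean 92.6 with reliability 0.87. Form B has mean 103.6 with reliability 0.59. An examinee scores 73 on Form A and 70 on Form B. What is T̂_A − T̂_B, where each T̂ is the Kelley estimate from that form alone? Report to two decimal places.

-8.23

T̂_A = 0.87(73) + 0.13(92.6) = 75.5480
T̂_B = 0.59(70) + 0.41(103.6) = 83.7760
T̂_A − T̂_B = -8.2280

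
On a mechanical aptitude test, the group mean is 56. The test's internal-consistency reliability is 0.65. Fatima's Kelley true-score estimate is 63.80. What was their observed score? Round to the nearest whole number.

68

T̂ = ρX + (1 − ρ)μ  ⇒  X = (T̂ − (1 − ρ)μ) / ρ
X = (63.80 − 0.35 × 56) / 0.65 = (63.80 − 19.60) / 0.65 = 44.20 / 0.65 = 68.00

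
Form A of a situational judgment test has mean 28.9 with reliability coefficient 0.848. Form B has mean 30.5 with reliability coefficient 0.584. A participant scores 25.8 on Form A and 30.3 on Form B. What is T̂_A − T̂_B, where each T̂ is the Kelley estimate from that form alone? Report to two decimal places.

-4.11

T̂_A = 0.848(25.8) + 0.152(28.9) = 26.2712
T̂_B = 0.584(30.3) + 0.416(30.5) = 30.3832
T̂_A − T̂_B = -4.1120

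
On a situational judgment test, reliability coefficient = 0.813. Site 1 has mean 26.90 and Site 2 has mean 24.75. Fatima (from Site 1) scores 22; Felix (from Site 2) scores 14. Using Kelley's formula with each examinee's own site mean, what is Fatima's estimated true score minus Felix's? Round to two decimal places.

T̂_Fatima = 0.813(22) + 0.187(26.90) = 22.9163
T̂_Felix = 0.813(14) + 0.187(24.75) = 16.0102
Difference = 22.9163 − 16.0102 = 6.9061

6.91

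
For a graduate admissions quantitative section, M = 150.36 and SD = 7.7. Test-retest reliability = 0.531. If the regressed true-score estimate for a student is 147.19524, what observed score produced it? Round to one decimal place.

T̂ = ρX + (1 − ρ)μ  ⇒  X = (T̂ − (1 − ρ)μ) / ρ
X = (147.19524 − 0.469 × 150.36) / 0.531 = (147.19524 − 70.51884) / 0.531 = 76.67640 / 0.531 = 144.400

144.4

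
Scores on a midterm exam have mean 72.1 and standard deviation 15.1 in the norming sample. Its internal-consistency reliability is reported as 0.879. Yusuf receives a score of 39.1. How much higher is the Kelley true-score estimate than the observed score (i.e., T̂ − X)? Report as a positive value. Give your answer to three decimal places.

3.993

T̂ = ρX + (1 − ρ)μ
  = 0.879 × 39.1 + 0.121 × 72.1
  = 34.3689 + 8.7241
  = 43.09300
  ≈ 43.0930
T̂ − X = 43.0930 − 39.1 = 3.9930 → 3.993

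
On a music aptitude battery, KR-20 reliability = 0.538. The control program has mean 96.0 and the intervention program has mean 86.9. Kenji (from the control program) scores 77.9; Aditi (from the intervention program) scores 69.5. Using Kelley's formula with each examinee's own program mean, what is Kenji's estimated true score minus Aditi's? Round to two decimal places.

8.72

T̂_Kenji = 0.538(77.9) + 0.462(96.0) = 86.2622
T̂_Aditi = 0.538(69.5) + 0.462(86.9) = 77.5388
Difference = 86.2622 − 77.5388 = 8.7234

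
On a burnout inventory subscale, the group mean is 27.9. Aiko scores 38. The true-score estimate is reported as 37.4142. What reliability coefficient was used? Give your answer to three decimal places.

T̂ = ρX + (1 − ρ)μ  ⇒  T̂ − μ = ρ(X − μ)
ρ = (T̂ − μ)/(X − μ) = (37.4142 − 27.9) / (38 − 27.9) = 9.5142 / 10.1 = 0.94200

0.942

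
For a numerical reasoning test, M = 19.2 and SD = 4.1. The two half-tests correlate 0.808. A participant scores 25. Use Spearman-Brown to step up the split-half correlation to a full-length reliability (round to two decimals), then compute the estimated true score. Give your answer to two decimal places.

24.36

Spearman-Brown: ρ = 2r/(1 + r) = 2(0.808)/(1 + 0.808) = 1.6160/1.808 = 0.8938 → 0.89
T̂ = 0.89(25) + 0.11(19.2) = 22.25 + 2.112 = 24.362 → 24.36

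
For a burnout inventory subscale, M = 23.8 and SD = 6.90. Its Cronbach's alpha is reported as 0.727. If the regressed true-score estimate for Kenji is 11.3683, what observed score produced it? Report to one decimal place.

6.7

T̂ = ρX + (1 − ρ)μ  ⇒  X = (T̂ − (1 − ρ)μ) / ρ
X = (11.3683 − 0.273 × 23.8) / 0.727 = (11.3683 − 6.4974) / 0.727 = 4.8709 / 0.727 = 6.700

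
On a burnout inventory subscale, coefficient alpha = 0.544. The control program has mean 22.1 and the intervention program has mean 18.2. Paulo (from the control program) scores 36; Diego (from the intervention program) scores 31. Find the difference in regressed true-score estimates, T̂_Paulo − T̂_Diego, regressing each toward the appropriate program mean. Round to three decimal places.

T̂_Paulo = 0.544(36) + 0.456(22.1) = 29.66160
T̂_Diego = 0.544(31) + 0.456(18.2) = 25.16320
Difference = 29.66160 − 25.16320 = 4.49840

4.498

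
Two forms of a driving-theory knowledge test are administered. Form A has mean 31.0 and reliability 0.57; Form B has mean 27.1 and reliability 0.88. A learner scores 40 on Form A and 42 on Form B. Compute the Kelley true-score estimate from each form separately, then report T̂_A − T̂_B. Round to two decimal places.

T̂_A = 0.57(40) + 0.43(31.0) = 36.1300
T̂_B = 0.88(42) + 0.12(27.1) = 40.2120
T̂_A − T̂_B = -4.0820

-4.08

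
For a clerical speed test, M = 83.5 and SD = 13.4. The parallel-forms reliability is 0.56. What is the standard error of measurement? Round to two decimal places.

8.89

SEM = SD · √(1 − ρ) = 13.4 × √0.44 = 13.4 × 0.6633 = 8.889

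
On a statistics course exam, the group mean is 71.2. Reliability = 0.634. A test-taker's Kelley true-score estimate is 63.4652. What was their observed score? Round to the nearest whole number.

T̂ = ρX + (1 − ρ)μ  ⇒  X = (T̂ − (1 − ρ)μ) / ρ
X = (63.4652 − 0.366 × 71.2) / 0.634 = (63.4652 − 26.0592) / 0.634 = 37.4060 / 0.634 = 59.00

59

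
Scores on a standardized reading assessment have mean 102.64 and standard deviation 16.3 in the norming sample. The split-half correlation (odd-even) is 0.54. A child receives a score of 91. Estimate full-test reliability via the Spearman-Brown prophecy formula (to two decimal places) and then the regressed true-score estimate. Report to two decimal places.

94.49

Spearman-Brown: ρ = 2r/(1 + r) = 2(0.54)/(1 + 0.54) = 1.080/1.54 = 0.7013 → 0.70
Kelley's formula gives T̂ = 0.70·91 + 0.30·102.64 = 63.70 + 30.7920 = 94.492.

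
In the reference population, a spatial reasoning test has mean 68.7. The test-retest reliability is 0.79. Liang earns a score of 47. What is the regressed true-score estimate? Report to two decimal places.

51.56

Regress the observed score toward the mean by the unreliability: T̂ = 0.79·47 + 0.21·68.7 = 37.13 + 14.427 = 51.557.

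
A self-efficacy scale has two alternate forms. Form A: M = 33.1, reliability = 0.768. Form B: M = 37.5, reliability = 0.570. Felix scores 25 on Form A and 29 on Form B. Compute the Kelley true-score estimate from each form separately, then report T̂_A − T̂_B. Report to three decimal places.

-5.776

T̂_A = 0.768(25) + 0.232(33.1) = 26.87920
T̂_B = 0.570(29) + 0.430(37.5) = 32.65500
T̂_A − T̂_B = -5.77580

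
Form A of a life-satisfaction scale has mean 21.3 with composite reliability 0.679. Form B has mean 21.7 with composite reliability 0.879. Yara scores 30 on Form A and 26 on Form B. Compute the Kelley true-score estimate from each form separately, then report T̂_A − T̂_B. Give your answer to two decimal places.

1.73

T̂_A = 0.679(30) + 0.321(21.3) = 27.2073
T̂_B = 0.879(26) + 0.121(21.7) = 25.4797
T̂_A − T̂_B = 1.7276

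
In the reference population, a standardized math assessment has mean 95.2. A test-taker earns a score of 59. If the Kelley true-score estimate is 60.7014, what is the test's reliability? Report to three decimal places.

T̂ = ρX + (1 − ρ)μ  ⇒  T̂ − μ = ρ(X − μ)
ρ = (T̂ − μ)/(X − μ) = (60.7014 − 95.2) / (59 − 95.2) = -34.4986 / -36.2 = 0.95300

0.953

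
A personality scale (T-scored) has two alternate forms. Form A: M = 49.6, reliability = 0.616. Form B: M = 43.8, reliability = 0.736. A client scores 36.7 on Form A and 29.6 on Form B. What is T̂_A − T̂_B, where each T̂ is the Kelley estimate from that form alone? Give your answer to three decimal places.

T̂_A = 0.616(36.7) + 0.384(49.6) = 41.65360
T̂_B = 0.736(29.6) + 0.264(43.8) = 33.34880
T̂_A − T̂_B = 8.30480

8.305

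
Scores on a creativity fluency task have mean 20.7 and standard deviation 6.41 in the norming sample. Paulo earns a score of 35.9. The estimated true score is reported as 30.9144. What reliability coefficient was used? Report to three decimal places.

T̂ = ρX + (1 − ρ)μ  ⇒  T̂ − μ = ρ(X − μ)
ρ = (T̂ − μ)/(X − μ) = (30.9144 − 20.7) / (35.9 − 20.7) = 10.2144 / 15.2 = 0.67200

0.672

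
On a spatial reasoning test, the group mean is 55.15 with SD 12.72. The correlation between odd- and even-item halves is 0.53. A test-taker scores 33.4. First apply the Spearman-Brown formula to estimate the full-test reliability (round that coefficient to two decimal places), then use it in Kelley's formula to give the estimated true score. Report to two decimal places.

40.14

Spearman-Brown: ρ = 2r/(1 + r) = 2(0.53)/(1 + 0.53) = 1.060/1.53 = 0.6928 → 0.69
T̂ = ρX + (1 − ρ)μ
  = 0.69 × 33.4 + 0.31 × 55.15
  = 23.046 + 17.0965
  = 40.142
  ≈ 40.14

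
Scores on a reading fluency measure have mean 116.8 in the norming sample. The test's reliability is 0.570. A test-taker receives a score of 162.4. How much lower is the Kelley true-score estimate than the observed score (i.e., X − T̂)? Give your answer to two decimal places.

19.61

Regress the observed score toward the mean by the unreliability: T̂ = 0.570·162.4 + 0.430·116.8 = 92.5680 + 50.2240 = 142.7920.
X − T̂ = 162.4 − 142.792 = 19.608 → 19.61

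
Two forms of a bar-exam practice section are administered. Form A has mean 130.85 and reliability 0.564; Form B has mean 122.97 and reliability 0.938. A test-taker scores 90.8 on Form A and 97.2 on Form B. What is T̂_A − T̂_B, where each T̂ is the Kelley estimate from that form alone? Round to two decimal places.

9.46

T̂_A = 0.564(90.8) + 0.436(130.85) = 108.2618
T̂_B = 0.938(97.2) + 0.062(122.97) = 98.7977
T̂_A − T̂_B = 9.4641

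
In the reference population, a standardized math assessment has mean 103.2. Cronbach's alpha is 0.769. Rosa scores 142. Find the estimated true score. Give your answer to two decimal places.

T̂ = 0.769(142) + 0.231(103.2) = 109.198 + 23.8392 = 133.037 → 133.04

133.04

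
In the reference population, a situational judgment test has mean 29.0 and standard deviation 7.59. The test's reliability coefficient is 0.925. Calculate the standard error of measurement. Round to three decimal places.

2.079

SEM = SD · √(1 − ρ) = 7.59 × √0.075 = 7.59 × 0.2739 = 2.0786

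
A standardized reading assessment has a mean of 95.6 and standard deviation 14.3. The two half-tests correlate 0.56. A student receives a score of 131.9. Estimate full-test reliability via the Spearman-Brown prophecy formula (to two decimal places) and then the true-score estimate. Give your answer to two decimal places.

121.74

Spearman-Brown: ρ = 2r/(1 + r) = 2(0.56)/(1 + 0.56) = 1.120/1.56 = 0.7179 → 0.72
T̂ = ρX + (1 − ρ)μ
  = 0.72 × 131.9 + 0.28 × 95.6
  = 94.968 + 26.768
  = 121.736
  ≈ 121.74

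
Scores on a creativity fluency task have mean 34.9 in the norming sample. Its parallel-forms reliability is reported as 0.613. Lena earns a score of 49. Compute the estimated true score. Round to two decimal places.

43.54

T̂ = 0.613(49) + 0.387(34.9) = 30.037 + 13.5063 = 43.543 → 43.54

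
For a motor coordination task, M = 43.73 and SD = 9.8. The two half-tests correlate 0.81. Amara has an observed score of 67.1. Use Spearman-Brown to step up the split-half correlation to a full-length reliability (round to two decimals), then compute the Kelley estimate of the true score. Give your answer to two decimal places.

Spearman-Brown: ρ = 2r/(1 + r) = 2(0.81)/(1 + 0.81) = 1.620/1.81 = 0.8950 → 0.90
T̂ = 0.90(67.1) + 0.10(43.73) = 60.390 + 4.3730 = 64.763 → 64.76

64.76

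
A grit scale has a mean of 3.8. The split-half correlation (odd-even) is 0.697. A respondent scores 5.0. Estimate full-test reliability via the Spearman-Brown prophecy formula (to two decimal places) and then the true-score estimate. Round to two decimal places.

Spearman-Brown: ρ = 2r/(1 + r) = 2(0.697)/(1 + 0.697) = 1.3940/1.697 = 0.8214 → 0.82
T̂ = 0.82(5.0) + 0.18(3.8) = 4.100 + 0.684 = 4.784 → 4.78

4.78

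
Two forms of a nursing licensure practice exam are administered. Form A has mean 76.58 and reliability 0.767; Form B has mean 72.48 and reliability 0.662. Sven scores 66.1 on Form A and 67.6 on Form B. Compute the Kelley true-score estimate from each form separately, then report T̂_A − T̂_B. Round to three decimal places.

-0.708

T̂_A = 0.767(66.1) + 0.233(76.58) = 68.54184
T̂_B = 0.662(67.6) + 0.338(72.48) = 69.24944
T̂_A − T̂_B = -0.70760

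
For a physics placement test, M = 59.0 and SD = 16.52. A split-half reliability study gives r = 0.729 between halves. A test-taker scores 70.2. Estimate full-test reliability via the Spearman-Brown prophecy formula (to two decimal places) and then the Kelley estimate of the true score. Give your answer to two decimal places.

68.41

Spearman-Brown: ρ = 2r/(1 + r) = 2(0.729)/(1 + 0.729) = 1.4580/1.729 = 0.8433 → 0.84
T̂ = ρX + (1 − ρ)μ
  = 0.84 × 70.2 + 0.16 × 59.0
  = 58.968 + 9.440
  = 68.408
  ≈ 68.41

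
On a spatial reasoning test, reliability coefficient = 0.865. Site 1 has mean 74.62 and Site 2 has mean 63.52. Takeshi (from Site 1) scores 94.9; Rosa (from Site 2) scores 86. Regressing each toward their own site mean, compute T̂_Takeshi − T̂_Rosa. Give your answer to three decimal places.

9.197

T̂_Takeshi = 0.865(94.9) + 0.135(74.62) = 92.16220
T̂_Rosa = 0.865(86) + 0.135(63.52) = 82.96520
Difference = 92.16220 − 82.96520 = 9.19700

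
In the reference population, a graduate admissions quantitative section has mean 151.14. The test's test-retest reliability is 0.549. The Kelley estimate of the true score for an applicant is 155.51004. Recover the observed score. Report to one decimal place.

T̂ = ρX + (1 − ρ)μ  ⇒  X = (T̂ − (1 − ρ)μ) / ρ
X = (155.51004 − 0.451 × 151.14) / 0.549 = (155.51004 − 68.16414) / 0.549 = 87.34590 / 0.549 = 159.100

159.1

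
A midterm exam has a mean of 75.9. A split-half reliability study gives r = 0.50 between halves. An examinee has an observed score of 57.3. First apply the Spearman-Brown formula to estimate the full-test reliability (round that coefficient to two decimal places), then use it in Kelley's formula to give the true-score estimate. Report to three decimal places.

63.438

Spearman-Brown: ρ = 2r/(1 + r) = 2(0.50)/(1 + 0.50) = 1.000/1.50 = 0.6667 → 0.67
Regress the observed score toward the mean by the unreliability: T̂ = 0.67·57.3 + 0.33·75.9 = 38.391 + 25.047 = 63.4380.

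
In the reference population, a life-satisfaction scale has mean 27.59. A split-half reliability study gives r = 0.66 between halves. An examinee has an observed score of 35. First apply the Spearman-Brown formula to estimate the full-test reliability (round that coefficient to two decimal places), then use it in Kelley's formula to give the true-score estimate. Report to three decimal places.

33.518

Spearman-Brown: ρ = 2r/(1 + r) = 2(0.66)/(1 + 0.66) = 1.320/1.66 = 0.7952 → 0.80
T̂ = 0.80(35) + 0.20(27.59) = 28.00 + 5.5180 = 33.5180 → 33.518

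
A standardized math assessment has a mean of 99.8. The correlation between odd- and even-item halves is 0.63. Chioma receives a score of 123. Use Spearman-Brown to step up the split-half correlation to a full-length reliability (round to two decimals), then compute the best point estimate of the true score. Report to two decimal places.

117.66

Spearman-Brown: ρ = 2r/(1 + r) = 2(0.63)/(1 + 0.63) = 1.260/1.63 = 0.7730 → 0.77
T̂ = ρX + (1 − ρ)μ
  = 0.77 × 123 + 0.23 × 99.8
  = 94.71 + 22.954
  = 117.664
  ≈ 117.66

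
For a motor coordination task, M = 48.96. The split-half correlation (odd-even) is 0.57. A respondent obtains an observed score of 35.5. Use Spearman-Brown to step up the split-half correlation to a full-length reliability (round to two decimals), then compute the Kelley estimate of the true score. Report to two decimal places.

Spearman-Brown: ρ = 2r/(1 + r) = 2(0.57)/(1 + 0.57) = 1.140/1.57 = 0.7261 → 0.73
T̂ = 0.73(35.5) + 0.27(48.96) = 25.915 + 13.2192 = 39.134 → 39.13

39.13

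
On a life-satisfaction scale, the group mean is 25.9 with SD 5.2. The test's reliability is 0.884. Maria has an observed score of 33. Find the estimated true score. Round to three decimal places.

32.176

T̂ = 0.884(33) + 0.116(25.9) = 29.172 + 3.0044 = 32.1764 → 32.176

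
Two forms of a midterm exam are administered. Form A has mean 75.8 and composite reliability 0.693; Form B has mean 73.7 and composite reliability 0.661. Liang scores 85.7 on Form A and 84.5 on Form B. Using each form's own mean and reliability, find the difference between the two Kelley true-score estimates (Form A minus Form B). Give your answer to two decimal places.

1.82

T̂_A = 0.693(85.7) + 0.307(75.8) = 82.6607
T̂_B = 0.661(84.5) + 0.339(73.7) = 80.8388
T̂_A − T̂_B = 1.8219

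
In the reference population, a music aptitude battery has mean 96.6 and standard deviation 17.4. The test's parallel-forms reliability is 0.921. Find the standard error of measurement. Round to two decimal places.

4.89

SEM = SD · √(1 − ρ) = 17.4 × √0.079 = 17.4 × 0.2811 = 4.891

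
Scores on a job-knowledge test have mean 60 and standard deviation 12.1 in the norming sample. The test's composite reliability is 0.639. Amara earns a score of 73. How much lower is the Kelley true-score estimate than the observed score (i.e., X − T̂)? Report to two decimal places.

T̂ = ρX + (1 − ρ)μ
  = 0.639 × 73 + 0.361 × 60
  = 46.647 + 21.660
  = 68.3070
  ≈ 68.307
X − T̂ = 73 − 68.307 = 4.693 → 4.69

4.69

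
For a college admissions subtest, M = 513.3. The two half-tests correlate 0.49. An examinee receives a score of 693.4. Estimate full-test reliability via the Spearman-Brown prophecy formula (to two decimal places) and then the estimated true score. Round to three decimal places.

Spearman-Brown: ρ = 2r/(1 + r) = 2(0.49)/(1 + 0.49) = 0.980/1.49 = 0.6577 → 0.66
T̂ = ρX + (1 − ρ)μ
  = 0.66 × 693.4 + 0.34 × 513.3
  = 457.644 + 174.522
  = 632.1660
  ≈ 632.166

632.166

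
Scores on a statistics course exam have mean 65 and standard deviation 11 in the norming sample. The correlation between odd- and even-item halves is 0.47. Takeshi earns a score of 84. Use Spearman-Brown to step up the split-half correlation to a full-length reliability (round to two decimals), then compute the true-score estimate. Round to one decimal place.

Spearman-Brown: ρ = 2r/(1 + r) = 2(0.47)/(1 + 0.47) = 0.940/1.47 = 0.6395 → 0.64
T̂ = 0.64(84) + 0.36(65) = 53.76 + 23.40 = 77.16 → 77.2

77.2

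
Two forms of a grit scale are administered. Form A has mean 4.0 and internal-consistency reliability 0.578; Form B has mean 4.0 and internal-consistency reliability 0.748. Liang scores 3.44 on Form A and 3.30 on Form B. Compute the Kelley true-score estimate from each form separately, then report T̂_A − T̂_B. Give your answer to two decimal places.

T̂_A = 0.578(3.44) + 0.422(4.0) = 3.6763
T̂_B = 0.748(3.30) + 0.252(4.0) = 3.4764
T̂_A − T̂_B = 0.1999

0.20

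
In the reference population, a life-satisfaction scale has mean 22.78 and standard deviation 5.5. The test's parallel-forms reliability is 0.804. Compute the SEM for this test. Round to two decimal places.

SEM = SD · √(1 − ρ) = 5.5 × √0.196 = 5.5 × 0.4427 = 2.435

2.43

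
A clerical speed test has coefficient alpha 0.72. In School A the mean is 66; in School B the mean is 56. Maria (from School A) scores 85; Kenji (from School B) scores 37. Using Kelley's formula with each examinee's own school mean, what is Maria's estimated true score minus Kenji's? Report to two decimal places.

T̂_Maria = 0.72(85) + 0.28(66) = 79.6800
T̂_Kenji = 0.72(37) + 0.28(56) = 42.3200
Difference = 79.6800 − 42.3200 = 37.3600

37.36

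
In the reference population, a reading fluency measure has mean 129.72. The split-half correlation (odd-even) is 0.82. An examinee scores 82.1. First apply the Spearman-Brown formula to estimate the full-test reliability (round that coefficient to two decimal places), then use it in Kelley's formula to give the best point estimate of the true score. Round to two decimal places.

86.86

Spearman-Brown: ρ = 2r/(1 + r) = 2(0.82)/(1 + 0.82) = 1.640/1.82 = 0.9011 → 0.90
T̂ = 0.90(82.1) + 0.10(129.72) = 73.890 + 12.9720 = 86.862 → 86.86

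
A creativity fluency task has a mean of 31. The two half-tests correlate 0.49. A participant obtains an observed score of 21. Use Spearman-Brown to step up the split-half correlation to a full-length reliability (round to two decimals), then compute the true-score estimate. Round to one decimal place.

24.4

Spearman-Brown: ρ = 2r/(1 + r) = 2(0.49)/(1 + 0.49) = 0.980/1.49 = 0.6577 → 0.66
Weight the observed score by reliability and the mean by (1 − reliability): T̂ = 0.66·21 + 0.34·31 = 13.86 + 10.54 = 24.40.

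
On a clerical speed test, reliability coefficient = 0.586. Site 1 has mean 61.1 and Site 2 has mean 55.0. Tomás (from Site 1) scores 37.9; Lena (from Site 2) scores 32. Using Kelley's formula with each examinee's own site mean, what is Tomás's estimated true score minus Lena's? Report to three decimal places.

T̂_Tomás = 0.586(37.9) + 0.414(61.1) = 47.50480
T̂_Lena = 0.586(32) + 0.414(55.0) = 41.52200
Difference = 47.50480 − 41.52200 = 5.98280

5.983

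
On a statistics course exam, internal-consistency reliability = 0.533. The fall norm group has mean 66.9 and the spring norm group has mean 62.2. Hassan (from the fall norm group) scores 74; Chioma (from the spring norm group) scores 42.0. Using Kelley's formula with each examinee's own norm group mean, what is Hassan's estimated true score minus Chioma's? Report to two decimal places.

T̂_Hassan = 0.533(74) + 0.467(66.9) = 70.6843
T̂_Chioma = 0.533(42.0) + 0.467(62.2) = 51.4334
Difference = 70.6843 − 51.4334 = 19.2509

19.25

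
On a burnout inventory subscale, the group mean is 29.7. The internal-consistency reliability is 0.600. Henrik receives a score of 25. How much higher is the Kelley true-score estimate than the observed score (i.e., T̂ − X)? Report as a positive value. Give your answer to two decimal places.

Weight the observed score by reliability and the mean by (1 − reliability): T̂ = 0.600·25 + 0.400·29.7 = 15.000 + 11.8800 = 26.8800.
T̂ − X = 26.880 − 25 = 1.880 → 1.88

1.88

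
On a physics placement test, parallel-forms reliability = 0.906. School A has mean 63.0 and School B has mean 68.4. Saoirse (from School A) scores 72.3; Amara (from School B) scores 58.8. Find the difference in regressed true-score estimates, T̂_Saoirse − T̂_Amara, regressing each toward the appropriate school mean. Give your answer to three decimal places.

11.723

T̂_Saoirse = 0.906(72.3) + 0.094(63.0) = 71.42580
T̂_Amara = 0.906(58.8) + 0.094(68.4) = 59.70240
Difference = 71.42580 − 59.70240 = 11.72340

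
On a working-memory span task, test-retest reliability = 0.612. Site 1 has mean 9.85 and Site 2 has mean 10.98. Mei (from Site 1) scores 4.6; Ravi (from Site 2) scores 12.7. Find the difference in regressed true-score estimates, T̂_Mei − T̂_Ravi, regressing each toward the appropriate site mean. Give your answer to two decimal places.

T̂_Mei = 0.612(4.6) + 0.388(9.85) = 6.6370
T̂_Ravi = 0.612(12.7) + 0.388(10.98) = 12.0326
Difference = 6.6370 − 12.0326 = -5.3956

-5.40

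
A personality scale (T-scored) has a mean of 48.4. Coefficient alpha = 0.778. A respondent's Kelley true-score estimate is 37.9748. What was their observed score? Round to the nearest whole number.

35

T̂ = ρX + (1 − ρ)μ  ⇒  X = (T̂ − (1 − ρ)μ) / ρ
X = (37.9748 − 0.222 × 48.4) / 0.778 = (37.9748 − 10.7448) / 0.778 = 27.2300 / 0.778 = 35.00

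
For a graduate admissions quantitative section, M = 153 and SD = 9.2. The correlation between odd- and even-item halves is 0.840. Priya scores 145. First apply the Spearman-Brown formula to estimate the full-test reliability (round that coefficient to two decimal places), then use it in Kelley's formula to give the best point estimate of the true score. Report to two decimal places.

145.72

Spearman-Brown: ρ = 2r/(1 + r) = 2(0.840)/(1 + 0.840) = 1.6800/1.840 = 0.9130 → 0.91
Regress the observed score toward the mean by the unreliability: T̂ = 0.91·145 + 0.09·153 = 131.95 + 13.77 = 145.720.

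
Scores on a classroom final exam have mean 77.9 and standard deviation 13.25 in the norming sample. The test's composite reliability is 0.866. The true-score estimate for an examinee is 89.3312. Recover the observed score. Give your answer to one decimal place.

T̂ = ρX + (1 − ρ)μ  ⇒  X = (T̂ − (1 − ρ)μ) / ρ
X = (89.3312 − 0.134 × 77.9) / 0.866 = (89.3312 − 10.4386) / 0.866 = 78.8926 / 0.866 = 91.100

91.1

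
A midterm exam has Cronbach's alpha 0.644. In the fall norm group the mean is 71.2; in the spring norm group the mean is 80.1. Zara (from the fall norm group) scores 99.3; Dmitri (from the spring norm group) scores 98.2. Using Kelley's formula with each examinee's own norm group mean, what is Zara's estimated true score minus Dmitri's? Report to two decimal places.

T̂_Zara = 0.644(99.3) + 0.356(71.2) = 89.2964
T̂_Dmitri = 0.644(98.2) + 0.356(80.1) = 91.7564
Difference = 89.2964 − 91.7564 = -2.4600

-2.46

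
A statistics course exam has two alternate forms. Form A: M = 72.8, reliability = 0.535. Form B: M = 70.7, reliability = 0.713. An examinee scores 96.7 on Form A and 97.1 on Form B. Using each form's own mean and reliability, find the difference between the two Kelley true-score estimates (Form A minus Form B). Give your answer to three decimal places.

T̂_A = 0.535(96.7) + 0.465(72.8) = 85.58650
T̂_B = 0.713(97.1) + 0.287(70.7) = 89.52320
T̂_A − T̂_B = -3.93670

-3.937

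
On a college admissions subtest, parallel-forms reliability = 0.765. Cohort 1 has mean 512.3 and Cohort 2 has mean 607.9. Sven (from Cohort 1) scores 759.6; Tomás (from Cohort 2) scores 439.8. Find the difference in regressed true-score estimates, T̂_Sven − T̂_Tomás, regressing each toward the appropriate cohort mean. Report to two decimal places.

222.18

T̂_Sven = 0.765(759.6) + 0.235(512.3) = 701.4845
T̂_Tomás = 0.765(439.8) + 0.235(607.9) = 479.3035
Difference = 701.4845 − 479.3035 = 222.1810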